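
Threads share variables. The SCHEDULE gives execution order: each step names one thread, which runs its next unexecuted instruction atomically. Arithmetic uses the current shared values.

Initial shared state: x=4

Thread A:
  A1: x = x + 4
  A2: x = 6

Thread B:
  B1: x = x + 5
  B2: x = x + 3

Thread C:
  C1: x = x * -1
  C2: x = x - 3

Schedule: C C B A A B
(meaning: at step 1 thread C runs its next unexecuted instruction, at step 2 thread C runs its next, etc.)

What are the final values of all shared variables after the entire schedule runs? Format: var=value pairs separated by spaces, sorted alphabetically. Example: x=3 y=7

Step 1: thread C executes C1 (x = x * -1). Shared: x=-4. PCs: A@0 B@0 C@1
Step 2: thread C executes C2 (x = x - 3). Shared: x=-7. PCs: A@0 B@0 C@2
Step 3: thread B executes B1 (x = x + 5). Shared: x=-2. PCs: A@0 B@1 C@2
Step 4: thread A executes A1 (x = x + 4). Shared: x=2. PCs: A@1 B@1 C@2
Step 5: thread A executes A2 (x = 6). Shared: x=6. PCs: A@2 B@1 C@2
Step 6: thread B executes B2 (x = x + 3). Shared: x=9. PCs: A@2 B@2 C@2

Answer: x=9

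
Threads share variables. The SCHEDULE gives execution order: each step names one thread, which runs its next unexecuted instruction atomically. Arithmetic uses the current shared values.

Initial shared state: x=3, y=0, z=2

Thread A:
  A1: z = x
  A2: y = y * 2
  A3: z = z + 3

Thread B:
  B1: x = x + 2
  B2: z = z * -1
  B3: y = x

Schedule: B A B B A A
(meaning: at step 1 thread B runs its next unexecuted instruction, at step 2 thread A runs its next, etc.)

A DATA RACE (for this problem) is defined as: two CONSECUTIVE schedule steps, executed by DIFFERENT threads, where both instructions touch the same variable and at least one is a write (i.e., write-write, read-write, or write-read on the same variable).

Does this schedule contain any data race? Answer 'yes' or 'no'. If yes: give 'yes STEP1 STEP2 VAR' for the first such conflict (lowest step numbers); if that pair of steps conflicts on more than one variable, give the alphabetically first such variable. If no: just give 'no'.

Steps 1,2: B(x = x + 2) vs A(z = x). RACE on x (W-R).
Steps 2,3: A(z = x) vs B(z = z * -1). RACE on z (W-W).
Steps 3,4: same thread (B). No race.
Steps 4,5: B(y = x) vs A(y = y * 2). RACE on y (W-W).
Steps 5,6: same thread (A). No race.
First conflict at steps 1,2.

Answer: yes 1 2 x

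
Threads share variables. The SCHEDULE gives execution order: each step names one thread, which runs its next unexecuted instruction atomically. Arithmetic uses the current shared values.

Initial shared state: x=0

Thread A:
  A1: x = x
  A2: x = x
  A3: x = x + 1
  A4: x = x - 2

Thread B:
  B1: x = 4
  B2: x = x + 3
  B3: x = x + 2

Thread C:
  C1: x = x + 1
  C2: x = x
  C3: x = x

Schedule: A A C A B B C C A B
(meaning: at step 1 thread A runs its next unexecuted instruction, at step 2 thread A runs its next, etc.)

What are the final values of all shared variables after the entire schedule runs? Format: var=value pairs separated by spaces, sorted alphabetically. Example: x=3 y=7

Answer: x=7

Derivation:
Step 1: thread A executes A1 (x = x). Shared: x=0. PCs: A@1 B@0 C@0
Step 2: thread A executes A2 (x = x). Shared: x=0. PCs: A@2 B@0 C@0
Step 3: thread C executes C1 (x = x + 1). Shared: x=1. PCs: A@2 B@0 C@1
Step 4: thread A executes A3 (x = x + 1). Shared: x=2. PCs: A@3 B@0 C@1
Step 5: thread B executes B1 (x = 4). Shared: x=4. PCs: A@3 B@1 C@1
Step 6: thread B executes B2 (x = x + 3). Shared: x=7. PCs: A@3 B@2 C@1
Step 7: thread C executes C2 (x = x). Shared: x=7. PCs: A@3 B@2 C@2
Step 8: thread C executes C3 (x = x). Shared: x=7. PCs: A@3 B@2 C@3
Step 9: thread A executes A4 (x = x - 2). Shared: x=5. PCs: A@4 B@2 C@3
Step 10: thread B executes B3 (x = x + 2). Shared: x=7. PCs: A@4 B@3 C@3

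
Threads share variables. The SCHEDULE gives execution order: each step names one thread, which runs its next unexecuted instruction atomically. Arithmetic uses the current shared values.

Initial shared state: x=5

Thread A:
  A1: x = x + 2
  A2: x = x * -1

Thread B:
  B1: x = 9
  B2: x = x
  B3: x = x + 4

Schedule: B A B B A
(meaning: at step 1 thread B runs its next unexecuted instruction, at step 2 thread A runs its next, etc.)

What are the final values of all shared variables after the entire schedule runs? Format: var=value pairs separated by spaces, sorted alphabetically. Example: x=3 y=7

Step 1: thread B executes B1 (x = 9). Shared: x=9. PCs: A@0 B@1
Step 2: thread A executes A1 (x = x + 2). Shared: x=11. PCs: A@1 B@1
Step 3: thread B executes B2 (x = x). Shared: x=11. PCs: A@1 B@2
Step 4: thread B executes B3 (x = x + 4). Shared: x=15. PCs: A@1 B@3
Step 5: thread A executes A2 (x = x * -1). Shared: x=-15. PCs: A@2 B@3

Answer: x=-15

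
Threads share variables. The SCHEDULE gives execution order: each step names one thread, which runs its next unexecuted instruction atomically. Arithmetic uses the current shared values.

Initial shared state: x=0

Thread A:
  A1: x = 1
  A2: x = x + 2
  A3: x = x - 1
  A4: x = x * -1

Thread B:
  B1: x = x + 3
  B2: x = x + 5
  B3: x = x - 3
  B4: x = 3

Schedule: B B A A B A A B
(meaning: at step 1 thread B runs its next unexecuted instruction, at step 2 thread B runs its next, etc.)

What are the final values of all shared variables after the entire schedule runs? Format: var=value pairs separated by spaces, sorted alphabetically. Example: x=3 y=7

Step 1: thread B executes B1 (x = x + 3). Shared: x=3. PCs: A@0 B@1
Step 2: thread B executes B2 (x = x + 5). Shared: x=8. PCs: A@0 B@2
Step 3: thread A executes A1 (x = 1). Shared: x=1. PCs: A@1 B@2
Step 4: thread A executes A2 (x = x + 2). Shared: x=3. PCs: A@2 B@2
Step 5: thread B executes B3 (x = x - 3). Shared: x=0. PCs: A@2 B@3
Step 6: thread A executes A3 (x = x - 1). Shared: x=-1. PCs: A@3 B@3
Step 7: thread A executes A4 (x = x * -1). Shared: x=1. PCs: A@4 B@3
Step 8: thread B executes B4 (x = 3). Shared: x=3. PCs: A@4 B@4

Answer: x=3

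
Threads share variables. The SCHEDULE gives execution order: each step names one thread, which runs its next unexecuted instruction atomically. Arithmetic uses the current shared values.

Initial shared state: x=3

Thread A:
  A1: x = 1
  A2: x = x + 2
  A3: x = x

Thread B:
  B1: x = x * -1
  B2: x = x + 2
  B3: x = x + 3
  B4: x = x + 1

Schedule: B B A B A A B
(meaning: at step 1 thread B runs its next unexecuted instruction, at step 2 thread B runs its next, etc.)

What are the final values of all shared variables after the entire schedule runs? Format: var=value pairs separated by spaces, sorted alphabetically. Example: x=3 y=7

Step 1: thread B executes B1 (x = x * -1). Shared: x=-3. PCs: A@0 B@1
Step 2: thread B executes B2 (x = x + 2). Shared: x=-1. PCs: A@0 B@2
Step 3: thread A executes A1 (x = 1). Shared: x=1. PCs: A@1 B@2
Step 4: thread B executes B3 (x = x + 3). Shared: x=4. PCs: A@1 B@3
Step 5: thread A executes A2 (x = x + 2). Shared: x=6. PCs: A@2 B@3
Step 6: thread A executes A3 (x = x). Shared: x=6. PCs: A@3 B@3
Step 7: thread B executes B4 (x = x + 1). Shared: x=7. PCs: A@3 B@4

Answer: x=7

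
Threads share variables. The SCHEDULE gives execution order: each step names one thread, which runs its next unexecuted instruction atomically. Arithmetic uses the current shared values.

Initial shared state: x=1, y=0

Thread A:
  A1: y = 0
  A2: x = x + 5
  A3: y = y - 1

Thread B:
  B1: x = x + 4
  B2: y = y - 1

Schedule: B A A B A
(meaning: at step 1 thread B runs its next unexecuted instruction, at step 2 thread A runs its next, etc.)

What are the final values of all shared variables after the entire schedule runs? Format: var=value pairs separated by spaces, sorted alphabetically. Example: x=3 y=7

Step 1: thread B executes B1 (x = x + 4). Shared: x=5 y=0. PCs: A@0 B@1
Step 2: thread A executes A1 (y = 0). Shared: x=5 y=0. PCs: A@1 B@1
Step 3: thread A executes A2 (x = x + 5). Shared: x=10 y=0. PCs: A@2 B@1
Step 4: thread B executes B2 (y = y - 1). Shared: x=10 y=-1. PCs: A@2 B@2
Step 5: thread A executes A3 (y = y - 1). Shared: x=10 y=-2. PCs: A@3 B@2

Answer: x=10 y=-2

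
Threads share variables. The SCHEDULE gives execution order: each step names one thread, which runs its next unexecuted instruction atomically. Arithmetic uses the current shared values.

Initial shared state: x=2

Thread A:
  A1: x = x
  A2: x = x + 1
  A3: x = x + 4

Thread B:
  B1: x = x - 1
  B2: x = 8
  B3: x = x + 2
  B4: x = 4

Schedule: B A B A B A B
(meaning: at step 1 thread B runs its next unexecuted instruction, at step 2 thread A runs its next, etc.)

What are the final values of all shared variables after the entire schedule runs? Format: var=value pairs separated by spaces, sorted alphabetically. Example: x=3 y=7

Answer: x=4

Derivation:
Step 1: thread B executes B1 (x = x - 1). Shared: x=1. PCs: A@0 B@1
Step 2: thread A executes A1 (x = x). Shared: x=1. PCs: A@1 B@1
Step 3: thread B executes B2 (x = 8). Shared: x=8. PCs: A@1 B@2
Step 4: thread A executes A2 (x = x + 1). Shared: x=9. PCs: A@2 B@2
Step 5: thread B executes B3 (x = x + 2). Shared: x=11. PCs: A@2 B@3
Step 6: thread A executes A3 (x = x + 4). Shared: x=15. PCs: A@3 B@3
Step 7: thread B executes B4 (x = 4). Shared: x=4. PCs: A@3 B@4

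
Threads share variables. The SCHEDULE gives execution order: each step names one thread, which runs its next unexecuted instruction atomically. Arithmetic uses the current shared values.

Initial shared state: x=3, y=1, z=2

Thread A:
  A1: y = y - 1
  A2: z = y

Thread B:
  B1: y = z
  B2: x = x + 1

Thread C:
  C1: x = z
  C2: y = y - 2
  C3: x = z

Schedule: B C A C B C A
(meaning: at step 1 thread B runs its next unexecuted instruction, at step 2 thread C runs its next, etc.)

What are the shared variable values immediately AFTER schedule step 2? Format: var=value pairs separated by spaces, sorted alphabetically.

Step 1: thread B executes B1 (y = z). Shared: x=3 y=2 z=2. PCs: A@0 B@1 C@0
Step 2: thread C executes C1 (x = z). Shared: x=2 y=2 z=2. PCs: A@0 B@1 C@1

Answer: x=2 y=2 z=2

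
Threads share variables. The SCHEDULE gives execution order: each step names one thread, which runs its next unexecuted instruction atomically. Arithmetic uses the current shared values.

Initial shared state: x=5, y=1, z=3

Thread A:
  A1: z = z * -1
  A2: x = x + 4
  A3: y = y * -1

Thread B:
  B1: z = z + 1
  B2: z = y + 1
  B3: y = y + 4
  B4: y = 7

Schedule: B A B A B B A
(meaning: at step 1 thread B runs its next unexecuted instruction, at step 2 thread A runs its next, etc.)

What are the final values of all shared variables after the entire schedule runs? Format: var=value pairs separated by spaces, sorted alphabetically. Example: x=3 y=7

Answer: x=9 y=-7 z=2

Derivation:
Step 1: thread B executes B1 (z = z + 1). Shared: x=5 y=1 z=4. PCs: A@0 B@1
Step 2: thread A executes A1 (z = z * -1). Shared: x=5 y=1 z=-4. PCs: A@1 B@1
Step 3: thread B executes B2 (z = y + 1). Shared: x=5 y=1 z=2. PCs: A@1 B@2
Step 4: thread A executes A2 (x = x + 4). Shared: x=9 y=1 z=2. PCs: A@2 B@2
Step 5: thread B executes B3 (y = y + 4). Shared: x=9 y=5 z=2. PCs: A@2 B@3
Step 6: thread B executes B4 (y = 7). Shared: x=9 y=7 z=2. PCs: A@2 B@4
Step 7: thread A executes A3 (y = y * -1). Shared: x=9 y=-7 z=2. PCs: A@3 B@4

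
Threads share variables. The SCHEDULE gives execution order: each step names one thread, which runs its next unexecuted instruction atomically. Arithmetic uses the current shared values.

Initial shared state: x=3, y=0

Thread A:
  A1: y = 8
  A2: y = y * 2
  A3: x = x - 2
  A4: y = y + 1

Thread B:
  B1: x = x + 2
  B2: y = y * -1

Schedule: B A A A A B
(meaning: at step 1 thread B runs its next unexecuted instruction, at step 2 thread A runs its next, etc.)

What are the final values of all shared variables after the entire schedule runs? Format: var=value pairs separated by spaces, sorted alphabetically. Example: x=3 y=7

Answer: x=3 y=-17

Derivation:
Step 1: thread B executes B1 (x = x + 2). Shared: x=5 y=0. PCs: A@0 B@1
Step 2: thread A executes A1 (y = 8). Shared: x=5 y=8. PCs: A@1 B@1
Step 3: thread A executes A2 (y = y * 2). Shared: x=5 y=16. PCs: A@2 B@1
Step 4: thread A executes A3 (x = x - 2). Shared: x=3 y=16. PCs: A@3 B@1
Step 5: thread A executes A4 (y = y + 1). Shared: x=3 y=17. PCs: A@4 B@1
Step 6: thread B executes B2 (y = y * -1). Shared: x=3 y=-17. PCs: A@4 B@2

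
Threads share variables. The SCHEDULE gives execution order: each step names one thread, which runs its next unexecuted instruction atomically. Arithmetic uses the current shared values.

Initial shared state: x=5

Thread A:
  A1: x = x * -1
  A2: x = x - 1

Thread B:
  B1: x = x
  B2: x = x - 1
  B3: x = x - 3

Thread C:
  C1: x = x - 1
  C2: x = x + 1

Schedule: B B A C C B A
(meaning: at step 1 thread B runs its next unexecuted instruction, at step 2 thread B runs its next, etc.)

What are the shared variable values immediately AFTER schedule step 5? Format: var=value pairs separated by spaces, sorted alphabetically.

Step 1: thread B executes B1 (x = x). Shared: x=5. PCs: A@0 B@1 C@0
Step 2: thread B executes B2 (x = x - 1). Shared: x=4. PCs: A@0 B@2 C@0
Step 3: thread A executes A1 (x = x * -1). Shared: x=-4. PCs: A@1 B@2 C@0
Step 4: thread C executes C1 (x = x - 1). Shared: x=-5. PCs: A@1 B@2 C@1
Step 5: thread C executes C2 (x = x + 1). Shared: x=-4. PCs: A@1 B@2 C@2

Answer: x=-4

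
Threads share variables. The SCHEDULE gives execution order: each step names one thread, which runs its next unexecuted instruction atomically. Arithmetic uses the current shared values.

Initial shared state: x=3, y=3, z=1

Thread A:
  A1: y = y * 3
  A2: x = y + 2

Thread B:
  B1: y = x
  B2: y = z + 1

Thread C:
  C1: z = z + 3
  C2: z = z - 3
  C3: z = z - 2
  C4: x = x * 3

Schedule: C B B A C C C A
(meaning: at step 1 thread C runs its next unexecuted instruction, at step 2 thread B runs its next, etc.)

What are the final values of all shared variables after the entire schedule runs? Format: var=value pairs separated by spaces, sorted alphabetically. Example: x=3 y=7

Answer: x=17 y=15 z=-1

Derivation:
Step 1: thread C executes C1 (z = z + 3). Shared: x=3 y=3 z=4. PCs: A@0 B@0 C@1
Step 2: thread B executes B1 (y = x). Shared: x=3 y=3 z=4. PCs: A@0 B@1 C@1
Step 3: thread B executes B2 (y = z + 1). Shared: x=3 y=5 z=4. PCs: A@0 B@2 C@1
Step 4: thread A executes A1 (y = y * 3). Shared: x=3 y=15 z=4. PCs: A@1 B@2 C@1
Step 5: thread C executes C2 (z = z - 3). Shared: x=3 y=15 z=1. PCs: A@1 B@2 C@2
Step 6: thread C executes C3 (z = z - 2). Shared: x=3 y=15 z=-1. PCs: A@1 B@2 C@3
Step 7: thread C executes C4 (x = x * 3). Shared: x=9 y=15 z=-1. PCs: A@1 B@2 C@4
Step 8: thread A executes A2 (x = y + 2). Shared: x=17 y=15 z=-1. PCs: A@2 B@2 C@4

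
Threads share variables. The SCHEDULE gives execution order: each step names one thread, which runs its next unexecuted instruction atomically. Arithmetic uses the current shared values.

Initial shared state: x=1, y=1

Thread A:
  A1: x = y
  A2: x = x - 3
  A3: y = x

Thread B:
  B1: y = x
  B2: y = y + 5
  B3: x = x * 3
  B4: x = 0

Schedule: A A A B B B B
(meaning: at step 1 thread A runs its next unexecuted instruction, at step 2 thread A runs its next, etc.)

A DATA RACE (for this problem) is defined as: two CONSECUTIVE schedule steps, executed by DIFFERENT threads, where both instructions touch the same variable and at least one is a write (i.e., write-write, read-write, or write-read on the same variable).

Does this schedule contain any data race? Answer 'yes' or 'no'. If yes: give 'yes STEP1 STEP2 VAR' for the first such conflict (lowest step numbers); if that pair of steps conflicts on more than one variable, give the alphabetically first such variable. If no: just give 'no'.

Answer: yes 3 4 y

Derivation:
Steps 1,2: same thread (A). No race.
Steps 2,3: same thread (A). No race.
Steps 3,4: A(y = x) vs B(y = x). RACE on y (W-W).
Steps 4,5: same thread (B). No race.
Steps 5,6: same thread (B). No race.
Steps 6,7: same thread (B). No race.
First conflict at steps 3,4.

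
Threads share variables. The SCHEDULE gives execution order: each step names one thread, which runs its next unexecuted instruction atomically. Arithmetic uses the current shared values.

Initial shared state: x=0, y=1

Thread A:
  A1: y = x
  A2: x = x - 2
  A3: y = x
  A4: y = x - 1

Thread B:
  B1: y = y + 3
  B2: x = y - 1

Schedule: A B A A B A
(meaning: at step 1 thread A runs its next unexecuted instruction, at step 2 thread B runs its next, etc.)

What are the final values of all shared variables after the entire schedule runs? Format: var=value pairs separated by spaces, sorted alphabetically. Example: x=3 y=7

Answer: x=-3 y=-4

Derivation:
Step 1: thread A executes A1 (y = x). Shared: x=0 y=0. PCs: A@1 B@0
Step 2: thread B executes B1 (y = y + 3). Shared: x=0 y=3. PCs: A@1 B@1
Step 3: thread A executes A2 (x = x - 2). Shared: x=-2 y=3. PCs: A@2 B@1
Step 4: thread A executes A3 (y = x). Shared: x=-2 y=-2. PCs: A@3 B@1
Step 5: thread B executes B2 (x = y - 1). Shared: x=-3 y=-2. PCs: A@3 B@2
Step 6: thread A executes A4 (y = x - 1). Shared: x=-3 y=-4. PCs: A@4 B@2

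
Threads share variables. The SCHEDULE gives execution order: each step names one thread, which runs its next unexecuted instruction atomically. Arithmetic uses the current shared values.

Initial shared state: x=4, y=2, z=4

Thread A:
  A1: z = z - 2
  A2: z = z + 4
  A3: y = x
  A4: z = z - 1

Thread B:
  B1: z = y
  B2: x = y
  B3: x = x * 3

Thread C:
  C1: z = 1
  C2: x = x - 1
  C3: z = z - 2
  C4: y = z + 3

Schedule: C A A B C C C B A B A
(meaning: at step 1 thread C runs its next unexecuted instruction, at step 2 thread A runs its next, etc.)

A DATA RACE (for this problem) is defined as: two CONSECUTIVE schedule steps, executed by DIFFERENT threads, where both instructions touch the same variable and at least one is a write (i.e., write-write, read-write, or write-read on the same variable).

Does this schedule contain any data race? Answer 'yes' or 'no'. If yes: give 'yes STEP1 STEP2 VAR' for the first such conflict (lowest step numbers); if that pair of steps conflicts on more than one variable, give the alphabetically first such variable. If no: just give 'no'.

Steps 1,2: C(z = 1) vs A(z = z - 2). RACE on z (W-W).
Steps 2,3: same thread (A). No race.
Steps 3,4: A(z = z + 4) vs B(z = y). RACE on z (W-W).
Steps 4,5: B(r=y,w=z) vs C(r=x,w=x). No conflict.
Steps 5,6: same thread (C). No race.
Steps 6,7: same thread (C). No race.
Steps 7,8: C(y = z + 3) vs B(x = y). RACE on y (W-R).
Steps 8,9: B(x = y) vs A(y = x). RACE on x (W-R), y (R-W). Multiple vars; alphabetically first is x.
Steps 9,10: A(y = x) vs B(x = x * 3). RACE on x (R-W).
Steps 10,11: B(r=x,w=x) vs A(r=z,w=z). No conflict.
First conflict at steps 1,2.

Answer: yes 1 2 z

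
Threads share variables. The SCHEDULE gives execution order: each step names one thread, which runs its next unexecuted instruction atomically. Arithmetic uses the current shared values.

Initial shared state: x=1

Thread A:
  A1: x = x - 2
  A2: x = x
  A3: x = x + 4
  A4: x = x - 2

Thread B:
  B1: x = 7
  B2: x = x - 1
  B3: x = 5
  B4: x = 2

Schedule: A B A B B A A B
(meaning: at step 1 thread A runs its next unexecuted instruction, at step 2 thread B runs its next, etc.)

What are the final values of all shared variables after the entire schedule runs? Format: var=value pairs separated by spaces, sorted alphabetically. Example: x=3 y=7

Answer: x=2

Derivation:
Step 1: thread A executes A1 (x = x - 2). Shared: x=-1. PCs: A@1 B@0
Step 2: thread B executes B1 (x = 7). Shared: x=7. PCs: A@1 B@1
Step 3: thread A executes A2 (x = x). Shared: x=7. PCs: A@2 B@1
Step 4: thread B executes B2 (x = x - 1). Shared: x=6. PCs: A@2 B@2
Step 5: thread B executes B3 (x = 5). Shared: x=5. PCs: A@2 B@3
Step 6: thread A executes A3 (x = x + 4). Shared: x=9. PCs: A@3 B@3
Step 7: thread A executes A4 (x = x - 2). Shared: x=7. PCs: A@4 B@3
Step 8: thread B executes B4 (x = 2). Shared: x=2. PCs: A@4 B@4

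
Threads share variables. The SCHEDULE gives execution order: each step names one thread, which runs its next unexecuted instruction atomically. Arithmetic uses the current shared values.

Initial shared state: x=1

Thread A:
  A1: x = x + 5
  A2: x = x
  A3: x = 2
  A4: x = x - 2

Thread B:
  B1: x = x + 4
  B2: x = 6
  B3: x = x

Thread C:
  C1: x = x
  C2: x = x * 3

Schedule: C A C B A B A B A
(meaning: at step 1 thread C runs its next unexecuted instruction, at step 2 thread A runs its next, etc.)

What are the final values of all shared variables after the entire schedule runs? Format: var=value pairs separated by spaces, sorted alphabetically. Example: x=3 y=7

Answer: x=0

Derivation:
Step 1: thread C executes C1 (x = x). Shared: x=1. PCs: A@0 B@0 C@1
Step 2: thread A executes A1 (x = x + 5). Shared: x=6. PCs: A@1 B@0 C@1
Step 3: thread C executes C2 (x = x * 3). Shared: x=18. PCs: A@1 B@0 C@2
Step 4: thread B executes B1 (x = x + 4). Shared: x=22. PCs: A@1 B@1 C@2
Step 5: thread A executes A2 (x = x). Shared: x=22. PCs: A@2 B@1 C@2
Step 6: thread B executes B2 (x = 6). Shared: x=6. PCs: A@2 B@2 C@2
Step 7: thread A executes A3 (x = 2). Shared: x=2. PCs: A@3 B@2 C@2
Step 8: thread B executes B3 (x = x). Shared: x=2. PCs: A@3 B@3 C@2
Step 9: thread A executes A4 (x = x - 2). Shared: x=0. PCs: A@4 B@3 C@2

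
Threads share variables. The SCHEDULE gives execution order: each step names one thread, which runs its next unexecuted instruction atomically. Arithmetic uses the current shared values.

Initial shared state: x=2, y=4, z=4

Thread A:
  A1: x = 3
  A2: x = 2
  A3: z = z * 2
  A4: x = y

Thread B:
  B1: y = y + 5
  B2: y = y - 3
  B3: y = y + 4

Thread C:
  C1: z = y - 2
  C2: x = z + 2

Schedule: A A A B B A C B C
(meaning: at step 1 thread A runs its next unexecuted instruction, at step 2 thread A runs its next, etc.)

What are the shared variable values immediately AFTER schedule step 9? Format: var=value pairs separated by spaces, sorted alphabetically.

Answer: x=6 y=10 z=4

Derivation:
Step 1: thread A executes A1 (x = 3). Shared: x=3 y=4 z=4. PCs: A@1 B@0 C@0
Step 2: thread A executes A2 (x = 2). Shared: x=2 y=4 z=4. PCs: A@2 B@0 C@0
Step 3: thread A executes A3 (z = z * 2). Shared: x=2 y=4 z=8. PCs: A@3 B@0 C@0
Step 4: thread B executes B1 (y = y + 5). Shared: x=2 y=9 z=8. PCs: A@3 B@1 C@0
Step 5: thread B executes B2 (y = y - 3). Shared: x=2 y=6 z=8. PCs: A@3 B@2 C@0
Step 6: thread A executes A4 (x = y). Shared: x=6 y=6 z=8. PCs: A@4 B@2 C@0
Step 7: thread C executes C1 (z = y - 2). Shared: x=6 y=6 z=4. PCs: A@4 B@2 C@1
Step 8: thread B executes B3 (y = y + 4). Shared: x=6 y=10 z=4. PCs: A@4 B@3 C@1
Step 9: thread C executes C2 (x = z + 2). Shared: x=6 y=10 z=4. PCs: A@4 B@3 C@2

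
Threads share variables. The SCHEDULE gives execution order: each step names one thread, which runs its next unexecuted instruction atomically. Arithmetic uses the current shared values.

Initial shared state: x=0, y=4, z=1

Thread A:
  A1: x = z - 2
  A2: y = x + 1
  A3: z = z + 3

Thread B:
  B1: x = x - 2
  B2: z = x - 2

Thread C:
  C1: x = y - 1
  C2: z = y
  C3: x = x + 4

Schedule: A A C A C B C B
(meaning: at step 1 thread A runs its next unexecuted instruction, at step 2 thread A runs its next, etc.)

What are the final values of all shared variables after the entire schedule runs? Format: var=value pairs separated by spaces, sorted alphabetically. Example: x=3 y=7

Step 1: thread A executes A1 (x = z - 2). Shared: x=-1 y=4 z=1. PCs: A@1 B@0 C@0
Step 2: thread A executes A2 (y = x + 1). Shared: x=-1 y=0 z=1. PCs: A@2 B@0 C@0
Step 3: thread C executes C1 (x = y - 1). Shared: x=-1 y=0 z=1. PCs: A@2 B@0 C@1
Step 4: thread A executes A3 (z = z + 3). Shared: x=-1 y=0 z=4. PCs: A@3 B@0 C@1
Step 5: thread C executes C2 (z = y). Shared: x=-1 y=0 z=0. PCs: A@3 B@0 C@2
Step 6: thread B executes B1 (x = x - 2). Shared: x=-3 y=0 z=0. PCs: A@3 B@1 C@2
Step 7: thread C executes C3 (x = x + 4). Shared: x=1 y=0 z=0. PCs: A@3 B@1 C@3
Step 8: thread B executes B2 (z = x - 2). Shared: x=1 y=0 z=-1. PCs: A@3 B@2 C@3

Answer: x=1 y=0 z=-1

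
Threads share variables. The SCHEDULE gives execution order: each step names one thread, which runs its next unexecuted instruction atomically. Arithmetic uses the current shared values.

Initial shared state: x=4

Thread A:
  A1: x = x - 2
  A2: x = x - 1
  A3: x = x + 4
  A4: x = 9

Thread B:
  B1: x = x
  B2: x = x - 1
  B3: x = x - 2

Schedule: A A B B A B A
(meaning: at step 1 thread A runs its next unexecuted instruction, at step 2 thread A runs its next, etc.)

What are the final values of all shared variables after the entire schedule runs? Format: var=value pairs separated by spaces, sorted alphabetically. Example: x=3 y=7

Answer: x=9

Derivation:
Step 1: thread A executes A1 (x = x - 2). Shared: x=2. PCs: A@1 B@0
Step 2: thread A executes A2 (x = x - 1). Shared: x=1. PCs: A@2 B@0
Step 3: thread B executes B1 (x = x). Shared: x=1. PCs: A@2 B@1
Step 4: thread B executes B2 (x = x - 1). Shared: x=0. PCs: A@2 B@2
Step 5: thread A executes A3 (x = x + 4). Shared: x=4. PCs: A@3 B@2
Step 6: thread B executes B3 (x = x - 2). Shared: x=2. PCs: A@3 B@3
Step 7: thread A executes A4 (x = 9). Shared: x=9. PCs: A@4 B@3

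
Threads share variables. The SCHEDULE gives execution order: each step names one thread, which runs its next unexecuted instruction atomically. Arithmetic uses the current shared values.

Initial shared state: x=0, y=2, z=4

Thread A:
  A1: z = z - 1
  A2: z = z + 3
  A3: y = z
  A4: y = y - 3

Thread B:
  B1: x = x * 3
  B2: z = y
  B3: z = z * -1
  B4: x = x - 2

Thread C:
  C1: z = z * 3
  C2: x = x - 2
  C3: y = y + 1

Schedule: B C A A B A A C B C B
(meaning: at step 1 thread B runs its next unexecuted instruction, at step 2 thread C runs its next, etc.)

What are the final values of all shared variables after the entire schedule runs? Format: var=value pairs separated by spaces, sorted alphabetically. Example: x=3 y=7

Answer: x=-4 y=0 z=-2

Derivation:
Step 1: thread B executes B1 (x = x * 3). Shared: x=0 y=2 z=4. PCs: A@0 B@1 C@0
Step 2: thread C executes C1 (z = z * 3). Shared: x=0 y=2 z=12. PCs: A@0 B@1 C@1
Step 3: thread A executes A1 (z = z - 1). Shared: x=0 y=2 z=11. PCs: A@1 B@1 C@1
Step 4: thread A executes A2 (z = z + 3). Shared: x=0 y=2 z=14. PCs: A@2 B@1 C@1
Step 5: thread B executes B2 (z = y). Shared: x=0 y=2 z=2. PCs: A@2 B@2 C@1
Step 6: thread A executes A3 (y = z). Shared: x=0 y=2 z=2. PCs: A@3 B@2 C@1
Step 7: thread A executes A4 (y = y - 3). Shared: x=0 y=-1 z=2. PCs: A@4 B@2 C@1
Step 8: thread C executes C2 (x = x - 2). Shared: x=-2 y=-1 z=2. PCs: A@4 B@2 C@2
Step 9: thread B executes B3 (z = z * -1). Shared: x=-2 y=-1 z=-2. PCs: A@4 B@3 C@2
Step 10: thread C executes C3 (y = y + 1). Shared: x=-2 y=0 z=-2. PCs: A@4 B@3 C@3
Step 11: thread B executes B4 (x = x - 2). Shared: x=-4 y=0 z=-2. PCs: A@4 B@4 C@3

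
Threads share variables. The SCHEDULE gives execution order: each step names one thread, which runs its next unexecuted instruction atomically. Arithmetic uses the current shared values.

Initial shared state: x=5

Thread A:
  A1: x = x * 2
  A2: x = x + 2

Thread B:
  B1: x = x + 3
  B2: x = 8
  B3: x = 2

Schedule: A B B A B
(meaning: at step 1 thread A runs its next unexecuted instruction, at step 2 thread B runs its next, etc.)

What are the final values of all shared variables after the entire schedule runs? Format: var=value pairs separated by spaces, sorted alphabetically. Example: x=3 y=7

Step 1: thread A executes A1 (x = x * 2). Shared: x=10. PCs: A@1 B@0
Step 2: thread B executes B1 (x = x + 3). Shared: x=13. PCs: A@1 B@1
Step 3: thread B executes B2 (x = 8). Shared: x=8. PCs: A@1 B@2
Step 4: thread A executes A2 (x = x + 2). Shared: x=10. PCs: A@2 B@2
Step 5: thread B executes B3 (x = 2). Shared: x=2. PCs: A@2 B@3

Answer: x=2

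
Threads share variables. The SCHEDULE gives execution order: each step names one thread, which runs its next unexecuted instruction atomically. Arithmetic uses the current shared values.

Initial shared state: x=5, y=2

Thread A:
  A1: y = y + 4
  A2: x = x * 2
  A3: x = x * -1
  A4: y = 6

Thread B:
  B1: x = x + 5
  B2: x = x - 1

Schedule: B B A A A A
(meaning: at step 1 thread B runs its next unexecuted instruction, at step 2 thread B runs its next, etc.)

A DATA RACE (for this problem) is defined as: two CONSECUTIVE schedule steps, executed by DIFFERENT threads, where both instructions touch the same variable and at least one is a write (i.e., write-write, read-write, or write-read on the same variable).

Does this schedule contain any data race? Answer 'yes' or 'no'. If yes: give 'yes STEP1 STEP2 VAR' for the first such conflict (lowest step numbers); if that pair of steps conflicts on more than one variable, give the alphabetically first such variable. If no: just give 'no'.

Steps 1,2: same thread (B). No race.
Steps 2,3: B(r=x,w=x) vs A(r=y,w=y). No conflict.
Steps 3,4: same thread (A). No race.
Steps 4,5: same thread (A). No race.
Steps 5,6: same thread (A). No race.

Answer: no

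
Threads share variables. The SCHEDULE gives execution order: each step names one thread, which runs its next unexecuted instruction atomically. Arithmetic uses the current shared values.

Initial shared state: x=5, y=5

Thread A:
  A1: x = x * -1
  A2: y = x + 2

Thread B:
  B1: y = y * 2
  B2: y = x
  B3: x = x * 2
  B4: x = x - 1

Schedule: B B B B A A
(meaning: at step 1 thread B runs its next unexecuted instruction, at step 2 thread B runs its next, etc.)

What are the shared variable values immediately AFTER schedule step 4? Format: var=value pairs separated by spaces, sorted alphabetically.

Answer: x=9 y=5

Derivation:
Step 1: thread B executes B1 (y = y * 2). Shared: x=5 y=10. PCs: A@0 B@1
Step 2: thread B executes B2 (y = x). Shared: x=5 y=5. PCs: A@0 B@2
Step 3: thread B executes B3 (x = x * 2). Shared: x=10 y=5. PCs: A@0 B@3
Step 4: thread B executes B4 (x = x - 1). Shared: x=9 y=5. PCs: A@0 B@4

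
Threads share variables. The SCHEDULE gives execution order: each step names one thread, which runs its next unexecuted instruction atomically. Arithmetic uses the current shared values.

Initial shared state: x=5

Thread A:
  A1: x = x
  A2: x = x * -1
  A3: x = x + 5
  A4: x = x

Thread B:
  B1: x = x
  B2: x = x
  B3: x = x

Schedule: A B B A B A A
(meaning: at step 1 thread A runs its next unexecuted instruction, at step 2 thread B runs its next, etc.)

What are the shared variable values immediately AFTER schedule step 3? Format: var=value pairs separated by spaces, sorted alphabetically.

Step 1: thread A executes A1 (x = x). Shared: x=5. PCs: A@1 B@0
Step 2: thread B executes B1 (x = x). Shared: x=5. PCs: A@1 B@1
Step 3: thread B executes B2 (x = x). Shared: x=5. PCs: A@1 B@2

Answer: x=5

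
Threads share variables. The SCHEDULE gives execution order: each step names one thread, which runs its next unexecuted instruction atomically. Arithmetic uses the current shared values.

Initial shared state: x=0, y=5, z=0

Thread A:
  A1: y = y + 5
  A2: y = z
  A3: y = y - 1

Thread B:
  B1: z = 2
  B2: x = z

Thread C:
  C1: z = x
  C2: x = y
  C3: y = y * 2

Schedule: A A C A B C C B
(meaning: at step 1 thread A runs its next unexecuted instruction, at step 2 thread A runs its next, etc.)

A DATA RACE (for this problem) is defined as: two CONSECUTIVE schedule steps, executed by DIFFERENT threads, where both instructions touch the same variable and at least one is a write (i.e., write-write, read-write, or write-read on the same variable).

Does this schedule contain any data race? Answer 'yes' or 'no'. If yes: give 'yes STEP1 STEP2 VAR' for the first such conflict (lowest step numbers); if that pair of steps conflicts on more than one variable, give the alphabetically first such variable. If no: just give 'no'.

Steps 1,2: same thread (A). No race.
Steps 2,3: A(y = z) vs C(z = x). RACE on z (R-W).
Steps 3,4: C(r=x,w=z) vs A(r=y,w=y). No conflict.
Steps 4,5: A(r=y,w=y) vs B(r=-,w=z). No conflict.
Steps 5,6: B(r=-,w=z) vs C(r=y,w=x). No conflict.
Steps 6,7: same thread (C). No race.
Steps 7,8: C(r=y,w=y) vs B(r=z,w=x). No conflict.
First conflict at steps 2,3.

Answer: yes 2 3 z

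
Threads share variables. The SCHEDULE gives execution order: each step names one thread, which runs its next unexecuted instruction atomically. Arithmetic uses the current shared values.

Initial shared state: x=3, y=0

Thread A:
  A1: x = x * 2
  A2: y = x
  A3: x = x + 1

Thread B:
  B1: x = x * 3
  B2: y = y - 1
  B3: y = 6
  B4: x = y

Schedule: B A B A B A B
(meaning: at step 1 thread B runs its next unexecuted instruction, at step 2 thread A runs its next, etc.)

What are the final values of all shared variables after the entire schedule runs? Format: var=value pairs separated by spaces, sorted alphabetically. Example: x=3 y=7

Step 1: thread B executes B1 (x = x * 3). Shared: x=9 y=0. PCs: A@0 B@1
Step 2: thread A executes A1 (x = x * 2). Shared: x=18 y=0. PCs: A@1 B@1
Step 3: thread B executes B2 (y = y - 1). Shared: x=18 y=-1. PCs: A@1 B@2
Step 4: thread A executes A2 (y = x). Shared: x=18 y=18. PCs: A@2 B@2
Step 5: thread B executes B3 (y = 6). Shared: x=18 y=6. PCs: A@2 B@3
Step 6: thread A executes A3 (x = x + 1). Shared: x=19 y=6. PCs: A@3 B@3
Step 7: thread B executes B4 (x = y). Shared: x=6 y=6. PCs: A@3 B@4

Answer: x=6 y=6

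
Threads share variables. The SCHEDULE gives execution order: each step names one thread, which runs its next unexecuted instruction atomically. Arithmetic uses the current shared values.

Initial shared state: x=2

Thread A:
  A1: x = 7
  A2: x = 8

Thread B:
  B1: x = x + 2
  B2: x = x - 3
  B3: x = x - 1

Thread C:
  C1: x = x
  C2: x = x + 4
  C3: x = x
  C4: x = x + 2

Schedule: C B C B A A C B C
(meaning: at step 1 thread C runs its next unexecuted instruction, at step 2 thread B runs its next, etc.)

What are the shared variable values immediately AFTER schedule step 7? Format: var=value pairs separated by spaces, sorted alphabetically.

Step 1: thread C executes C1 (x = x). Shared: x=2. PCs: A@0 B@0 C@1
Step 2: thread B executes B1 (x = x + 2). Shared: x=4. PCs: A@0 B@1 C@1
Step 3: thread C executes C2 (x = x + 4). Shared: x=8. PCs: A@0 B@1 C@2
Step 4: thread B executes B2 (x = x - 3). Shared: x=5. PCs: A@0 B@2 C@2
Step 5: thread A executes A1 (x = 7). Shared: x=7. PCs: A@1 B@2 C@2
Step 6: thread A executes A2 (x = 8). Shared: x=8. PCs: A@2 B@2 C@2
Step 7: thread C executes C3 (x = x). Shared: x=8. PCs: A@2 B@2 C@3

Answer: x=8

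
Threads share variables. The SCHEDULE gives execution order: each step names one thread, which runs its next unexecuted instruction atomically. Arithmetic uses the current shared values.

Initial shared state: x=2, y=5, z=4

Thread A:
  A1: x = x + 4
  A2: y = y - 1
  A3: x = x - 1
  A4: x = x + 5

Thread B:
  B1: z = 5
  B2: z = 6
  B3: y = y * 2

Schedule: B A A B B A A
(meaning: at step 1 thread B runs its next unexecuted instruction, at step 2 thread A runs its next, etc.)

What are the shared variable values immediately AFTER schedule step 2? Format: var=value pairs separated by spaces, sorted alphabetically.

Answer: x=6 y=5 z=5

Derivation:
Step 1: thread B executes B1 (z = 5). Shared: x=2 y=5 z=5. PCs: A@0 B@1
Step 2: thread A executes A1 (x = x + 4). Shared: x=6 y=5 z=5. PCs: A@1 B@1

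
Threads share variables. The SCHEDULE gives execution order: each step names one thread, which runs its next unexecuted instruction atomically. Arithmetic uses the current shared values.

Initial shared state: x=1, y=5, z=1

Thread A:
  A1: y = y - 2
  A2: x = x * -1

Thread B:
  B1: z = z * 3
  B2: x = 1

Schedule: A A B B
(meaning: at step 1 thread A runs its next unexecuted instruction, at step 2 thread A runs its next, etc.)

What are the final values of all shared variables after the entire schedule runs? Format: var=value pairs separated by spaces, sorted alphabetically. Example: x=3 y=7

Step 1: thread A executes A1 (y = y - 2). Shared: x=1 y=3 z=1. PCs: A@1 B@0
Step 2: thread A executes A2 (x = x * -1). Shared: x=-1 y=3 z=1. PCs: A@2 B@0
Step 3: thread B executes B1 (z = z * 3). Shared: x=-1 y=3 z=3. PCs: A@2 B@1
Step 4: thread B executes B2 (x = 1). Shared: x=1 y=3 z=3. PCs: A@2 B@2

Answer: x=1 y=3 z=3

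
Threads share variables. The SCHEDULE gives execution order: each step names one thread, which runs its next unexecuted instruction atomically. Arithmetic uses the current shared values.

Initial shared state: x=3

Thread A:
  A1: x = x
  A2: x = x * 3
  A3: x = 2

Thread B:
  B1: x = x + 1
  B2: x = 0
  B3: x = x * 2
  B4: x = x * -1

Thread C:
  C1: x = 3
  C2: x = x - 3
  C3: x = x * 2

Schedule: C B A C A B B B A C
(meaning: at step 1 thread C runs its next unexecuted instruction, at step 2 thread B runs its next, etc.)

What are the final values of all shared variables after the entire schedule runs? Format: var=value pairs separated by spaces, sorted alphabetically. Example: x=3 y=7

Step 1: thread C executes C1 (x = 3). Shared: x=3. PCs: A@0 B@0 C@1
Step 2: thread B executes B1 (x = x + 1). Shared: x=4. PCs: A@0 B@1 C@1
Step 3: thread A executes A1 (x = x). Shared: x=4. PCs: A@1 B@1 C@1
Step 4: thread C executes C2 (x = x - 3). Shared: x=1. PCs: A@1 B@1 C@2
Step 5: thread A executes A2 (x = x * 3). Shared: x=3. PCs: A@2 B@1 C@2
Step 6: thread B executes B2 (x = 0). Shared: x=0. PCs: A@2 B@2 C@2
Step 7: thread B executes B3 (x = x * 2). Shared: x=0. PCs: A@2 B@3 C@2
Step 8: thread B executes B4 (x = x * -1). Shared: x=0. PCs: A@2 B@4 C@2
Step 9: thread A executes A3 (x = 2). Shared: x=2. PCs: A@3 B@4 C@2
Step 10: thread C executes C3 (x = x * 2). Shared: x=4. PCs: A@3 B@4 C@3

Answer: x=4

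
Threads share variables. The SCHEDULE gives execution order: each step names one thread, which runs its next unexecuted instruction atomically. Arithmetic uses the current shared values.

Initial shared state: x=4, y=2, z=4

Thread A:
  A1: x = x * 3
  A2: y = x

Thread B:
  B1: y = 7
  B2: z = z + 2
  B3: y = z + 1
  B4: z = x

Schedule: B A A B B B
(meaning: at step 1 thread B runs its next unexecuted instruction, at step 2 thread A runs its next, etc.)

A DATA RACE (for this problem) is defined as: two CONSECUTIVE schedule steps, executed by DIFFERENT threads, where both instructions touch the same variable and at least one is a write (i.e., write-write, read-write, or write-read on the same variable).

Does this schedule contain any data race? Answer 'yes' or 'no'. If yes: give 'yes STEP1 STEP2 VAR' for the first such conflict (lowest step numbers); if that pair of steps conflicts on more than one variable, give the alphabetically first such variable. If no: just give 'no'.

Steps 1,2: B(r=-,w=y) vs A(r=x,w=x). No conflict.
Steps 2,3: same thread (A). No race.
Steps 3,4: A(r=x,w=y) vs B(r=z,w=z). No conflict.
Steps 4,5: same thread (B). No race.
Steps 5,6: same thread (B). No race.

Answer: no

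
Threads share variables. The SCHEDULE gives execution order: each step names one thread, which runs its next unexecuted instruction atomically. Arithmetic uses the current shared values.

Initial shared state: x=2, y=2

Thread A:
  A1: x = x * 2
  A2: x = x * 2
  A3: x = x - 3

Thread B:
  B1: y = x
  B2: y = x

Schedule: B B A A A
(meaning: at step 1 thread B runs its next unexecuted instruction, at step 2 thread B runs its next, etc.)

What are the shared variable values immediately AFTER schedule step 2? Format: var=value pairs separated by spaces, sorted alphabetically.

Step 1: thread B executes B1 (y = x). Shared: x=2 y=2. PCs: A@0 B@1
Step 2: thread B executes B2 (y = x). Shared: x=2 y=2. PCs: A@0 B@2

Answer: x=2 y=2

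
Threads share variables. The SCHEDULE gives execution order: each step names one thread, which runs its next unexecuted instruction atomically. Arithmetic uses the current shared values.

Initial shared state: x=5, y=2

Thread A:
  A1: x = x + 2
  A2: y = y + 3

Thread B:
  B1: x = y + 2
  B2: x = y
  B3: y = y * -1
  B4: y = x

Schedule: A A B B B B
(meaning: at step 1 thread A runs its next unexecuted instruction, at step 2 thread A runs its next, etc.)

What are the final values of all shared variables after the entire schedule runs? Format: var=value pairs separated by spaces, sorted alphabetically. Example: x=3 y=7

Answer: x=5 y=5

Derivation:
Step 1: thread A executes A1 (x = x + 2). Shared: x=7 y=2. PCs: A@1 B@0
Step 2: thread A executes A2 (y = y + 3). Shared: x=7 y=5. PCs: A@2 B@0
Step 3: thread B executes B1 (x = y + 2). Shared: x=7 y=5. PCs: A@2 B@1
Step 4: thread B executes B2 (x = y). Shared: x=5 y=5. PCs: A@2 B@2
Step 5: thread B executes B3 (y = y * -1). Shared: x=5 y=-5. PCs: A@2 B@3
Step 6: thread B executes B4 (y = x). Shared: x=5 y=5. PCs: A@2 B@4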